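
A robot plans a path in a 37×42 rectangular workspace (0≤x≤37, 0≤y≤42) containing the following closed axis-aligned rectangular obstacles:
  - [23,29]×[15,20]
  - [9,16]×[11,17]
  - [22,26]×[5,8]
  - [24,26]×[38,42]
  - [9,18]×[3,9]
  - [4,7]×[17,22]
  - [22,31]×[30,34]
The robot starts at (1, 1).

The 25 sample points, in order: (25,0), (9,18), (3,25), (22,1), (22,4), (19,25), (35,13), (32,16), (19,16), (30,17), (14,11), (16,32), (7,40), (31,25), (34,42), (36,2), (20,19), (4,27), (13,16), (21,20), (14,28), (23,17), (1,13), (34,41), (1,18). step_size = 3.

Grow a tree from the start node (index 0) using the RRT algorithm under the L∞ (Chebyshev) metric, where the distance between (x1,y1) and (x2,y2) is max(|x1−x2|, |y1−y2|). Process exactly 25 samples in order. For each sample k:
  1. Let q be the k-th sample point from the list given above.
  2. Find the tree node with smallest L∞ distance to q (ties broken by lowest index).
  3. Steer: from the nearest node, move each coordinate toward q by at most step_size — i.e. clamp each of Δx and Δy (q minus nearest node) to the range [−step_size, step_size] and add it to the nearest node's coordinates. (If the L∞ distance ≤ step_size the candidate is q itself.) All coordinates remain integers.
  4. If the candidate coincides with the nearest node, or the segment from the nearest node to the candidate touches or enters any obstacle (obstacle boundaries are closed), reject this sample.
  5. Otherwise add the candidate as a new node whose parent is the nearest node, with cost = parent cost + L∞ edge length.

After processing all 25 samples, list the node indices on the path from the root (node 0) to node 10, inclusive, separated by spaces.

Path: 0 2 3 5 6 8 10

1. q=(25,0) nearest=0 d=24 new=(4,0) → add node 1 parent=0 cost=3
2. q=(9,18) nearest=0 d=17 new=(4,4) → add node 2 parent=0 cost=3
3. q=(3,25) nearest=2 d=21 new=(3,7) → add node 3 parent=2 cost=6
4. q=(22,1) nearest=1 d=18 new=(7,1) → add node 4 parent=1 cost=6
5. q=(22,4) nearest=4 d=15 new=(10,4) → blocked by [9,18]×[3,9], reject
6. q=(19,25) nearest=3 d=18 new=(6,10) → add node 5 parent=3 cost=9
7. q=(35,13) nearest=4 d=28 new=(10,4) → blocked by [9,18]×[3,9], reject
8. q=(32,16) nearest=4 d=25 new=(10,4) → blocked by [9,18]×[3,9], reject
9. q=(19,16) nearest=5 d=13 new=(9,13) → blocked by [9,16]×[11,17], reject
10. q=(30,17) nearest=4 d=23 new=(10,4) → blocked by [9,18]×[3,9], reject
11. q=(14,11) nearest=5 d=8 new=(9,11) → blocked by [9,16]×[11,17], reject
12. q=(16,32) nearest=5 d=22 new=(9,13) → blocked by [9,16]×[11,17], reject
13. q=(7,40) nearest=5 d=30 new=(7,13) → add node 6 parent=5 cost=12
14. q=(31,25) nearest=4 d=24 new=(10,4) → blocked by [9,18]×[3,9], reject
15. q=(34,42) nearest=6 d=29 new=(10,16) → blocked by [9,16]×[11,17], reject
16. q=(36,2) nearest=4 d=29 new=(10,2) → add node 7 parent=4 cost=9
17. q=(20,19) nearest=6 d=13 new=(10,16) → blocked by [9,16]×[11,17], reject
18. q=(4,27) nearest=6 d=14 new=(4,16) → add node 8 parent=6 cost=15
19. q=(13,16) nearest=6 d=6 new=(10,16) → blocked by [9,16]×[11,17], reject
20. q=(21,20) nearest=6 d=14 new=(10,16) → blocked by [9,16]×[11,17], reject
21. q=(14,28) nearest=8 d=12 new=(7,19) → blocked by [4,7]×[17,22], reject
22. q=(23,17) nearest=7 d=15 new=(13,5) → blocked by [9,18]×[3,9], reject
23. q=(1,13) nearest=8 d=3 new=(1,13) → add node 9 parent=8 cost=18
24. q=(34,41) nearest=6 d=28 new=(10,16) → blocked by [9,16]×[11,17], reject
25. q=(1,18) nearest=8 d=3 new=(1,18) → add node 10 parent=8 cost=18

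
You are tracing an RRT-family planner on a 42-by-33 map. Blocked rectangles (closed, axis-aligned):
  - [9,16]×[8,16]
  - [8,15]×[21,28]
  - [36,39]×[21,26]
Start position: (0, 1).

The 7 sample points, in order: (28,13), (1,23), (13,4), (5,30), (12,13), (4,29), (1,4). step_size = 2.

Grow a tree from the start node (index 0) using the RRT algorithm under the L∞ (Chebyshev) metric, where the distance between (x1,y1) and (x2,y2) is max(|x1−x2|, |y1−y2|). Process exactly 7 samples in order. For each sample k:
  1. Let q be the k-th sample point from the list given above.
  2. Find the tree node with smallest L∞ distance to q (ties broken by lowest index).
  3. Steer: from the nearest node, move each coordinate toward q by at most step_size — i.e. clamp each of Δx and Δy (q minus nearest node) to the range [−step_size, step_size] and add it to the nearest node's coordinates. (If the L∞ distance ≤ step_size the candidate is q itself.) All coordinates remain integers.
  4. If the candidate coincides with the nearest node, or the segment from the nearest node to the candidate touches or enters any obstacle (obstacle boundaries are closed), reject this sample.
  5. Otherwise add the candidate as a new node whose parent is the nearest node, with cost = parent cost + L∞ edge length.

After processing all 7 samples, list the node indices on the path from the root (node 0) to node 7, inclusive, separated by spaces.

Path: 0 1 7

1. q=(28,13) nearest=0 d=28 new=(2,3) → add node 1 parent=0 cost=2
2. q=(1,23) nearest=1 d=20 new=(1,5) → add node 2 parent=1 cost=4
3. q=(13,4) nearest=1 d=11 new=(4,4) → add node 3 parent=1 cost=4
4. q=(5,30) nearest=2 d=25 new=(3,7) → add node 4 parent=2 cost=6
5. q=(12,13) nearest=3 d=9 new=(6,6) → add node 5 parent=3 cost=6
6. q=(4,29) nearest=4 d=22 new=(4,9) → add node 6 parent=4 cost=8
7. q=(1,4) nearest=1 d=1 new=(1,4) → add node 7 parent=1 cost=3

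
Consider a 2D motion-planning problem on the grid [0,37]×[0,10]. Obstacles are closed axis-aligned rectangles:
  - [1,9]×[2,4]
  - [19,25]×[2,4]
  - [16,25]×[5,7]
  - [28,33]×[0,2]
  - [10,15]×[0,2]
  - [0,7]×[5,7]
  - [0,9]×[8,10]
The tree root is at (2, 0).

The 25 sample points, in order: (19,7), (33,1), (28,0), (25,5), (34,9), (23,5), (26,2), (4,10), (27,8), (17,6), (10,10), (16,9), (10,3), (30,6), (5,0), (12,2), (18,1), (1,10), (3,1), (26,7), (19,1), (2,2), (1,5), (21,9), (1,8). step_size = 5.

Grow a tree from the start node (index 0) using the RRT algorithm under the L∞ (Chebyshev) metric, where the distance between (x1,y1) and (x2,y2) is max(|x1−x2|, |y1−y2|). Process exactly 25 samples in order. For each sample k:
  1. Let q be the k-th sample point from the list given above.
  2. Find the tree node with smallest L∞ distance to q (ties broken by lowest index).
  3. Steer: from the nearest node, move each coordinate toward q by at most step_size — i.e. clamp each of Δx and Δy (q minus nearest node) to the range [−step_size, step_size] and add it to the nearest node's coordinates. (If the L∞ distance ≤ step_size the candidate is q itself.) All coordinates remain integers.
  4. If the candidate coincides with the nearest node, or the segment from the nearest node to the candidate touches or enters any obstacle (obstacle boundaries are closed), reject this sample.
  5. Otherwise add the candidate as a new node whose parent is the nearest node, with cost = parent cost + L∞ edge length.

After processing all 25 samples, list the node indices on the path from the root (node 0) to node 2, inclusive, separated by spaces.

1. q=(19,7) nearest=0 d=17 new=(7,5) → blocked by [1,9]×[2,4], reject
2. q=(33,1) nearest=0 d=31 new=(7,1) → add node 1 parent=0 cost=5
3. q=(28,0) nearest=1 d=21 new=(12,0) → blocked by [10,15]×[0,2], reject
4. q=(25,5) nearest=1 d=18 new=(12,5) → blocked by [1,9]×[2,4], reject
5. q=(34,9) nearest=1 d=27 new=(12,6) → blocked by [1,9]×[2,4], reject
6. q=(23,5) nearest=1 d=16 new=(12,5) → blocked by [1,9]×[2,4], reject
7. q=(26,2) nearest=1 d=19 new=(12,2) → blocked by [10,15]×[0,2], reject
8. q=(4,10) nearest=1 d=9 new=(4,6) → blocked by [1,9]×[2,4], reject
9. q=(27,8) nearest=1 d=20 new=(12,6) → blocked by [1,9]×[2,4], reject
10. q=(17,6) nearest=1 d=10 new=(12,6) → blocked by [1,9]×[2,4], reject
11. q=(10,10) nearest=1 d=9 new=(10,6) → blocked by [1,9]×[2,4], reject
12. q=(16,9) nearest=1 d=9 new=(12,6) → blocked by [1,9]×[2,4], reject
13. q=(10,3) nearest=1 d=3 new=(10,3) → blocked by [1,9]×[2,4], reject
14. q=(30,6) nearest=1 d=23 new=(12,6) → blocked by [1,9]×[2,4], reject
15. q=(5,0) nearest=1 d=2 new=(5,0) → add node 2 parent=1 cost=7
16. q=(12,2) nearest=1 d=5 new=(12,2) → blocked by [10,15]×[0,2], reject
17. q=(18,1) nearest=1 d=11 new=(12,1) → blocked by [10,15]×[0,2], reject
18. q=(1,10) nearest=1 d=9 new=(2,6) → blocked by [1,9]×[2,4], reject
19. q=(3,1) nearest=0 d=1 new=(3,1) → add node 3 parent=0 cost=1
20. q=(26,7) nearest=1 d=19 new=(12,6) → blocked by [1,9]×[2,4], reject
21. q=(19,1) nearest=1 d=12 new=(12,1) → blocked by [10,15]×[0,2], reject
22. q=(2,2) nearest=3 d=1 new=(2,2) → blocked by [1,9]×[2,4], reject
23. q=(1,5) nearest=3 d=4 new=(1,5) → blocked by [1,9]×[2,4], reject
24. q=(21,9) nearest=1 d=14 new=(12,6) → blocked by [1,9]×[2,4], reject
25. q=(1,8) nearest=1 d=7 new=(2,6) → blocked by [1,9]×[2,4], reject

Path: 0 1 2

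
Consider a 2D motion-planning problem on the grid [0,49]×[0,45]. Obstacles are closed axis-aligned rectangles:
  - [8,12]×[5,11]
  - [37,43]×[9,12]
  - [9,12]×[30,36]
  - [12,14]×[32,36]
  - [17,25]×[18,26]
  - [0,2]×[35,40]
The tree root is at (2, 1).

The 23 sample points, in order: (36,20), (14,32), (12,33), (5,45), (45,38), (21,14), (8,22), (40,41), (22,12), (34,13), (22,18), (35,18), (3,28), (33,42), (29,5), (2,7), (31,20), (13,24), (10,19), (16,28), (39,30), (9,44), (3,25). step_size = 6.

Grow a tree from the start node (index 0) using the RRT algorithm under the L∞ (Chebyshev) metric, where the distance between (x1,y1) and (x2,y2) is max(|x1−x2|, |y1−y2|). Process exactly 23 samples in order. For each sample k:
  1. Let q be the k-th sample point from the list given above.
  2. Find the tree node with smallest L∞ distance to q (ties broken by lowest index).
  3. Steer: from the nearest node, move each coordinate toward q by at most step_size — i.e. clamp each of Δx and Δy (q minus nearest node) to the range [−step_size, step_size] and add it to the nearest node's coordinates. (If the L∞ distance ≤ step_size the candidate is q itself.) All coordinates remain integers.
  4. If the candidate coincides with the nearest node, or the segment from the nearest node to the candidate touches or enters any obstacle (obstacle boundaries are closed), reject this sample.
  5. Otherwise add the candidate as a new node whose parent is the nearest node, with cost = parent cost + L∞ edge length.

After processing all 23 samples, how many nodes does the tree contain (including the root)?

1. q=(36,20) nearest=0 d=34 new=(8,7) → blocked by [8,12]×[5,11], reject
2. q=(14,32) nearest=0 d=31 new=(8,7) → blocked by [8,12]×[5,11], reject
3. q=(12,33) nearest=0 d=32 new=(8,7) → blocked by [8,12]×[5,11], reject
4. q=(5,45) nearest=0 d=44 new=(5,7) → add node 1 parent=0 cost=6
5. q=(45,38) nearest=1 d=40 new=(11,13) → blocked by [8,12]×[5,11], reject
6. q=(21,14) nearest=1 d=16 new=(11,13) → blocked by [8,12]×[5,11], reject
7. q=(8,22) nearest=1 d=15 new=(8,13) → add node 2 parent=1 cost=12
8. q=(40,41) nearest=2 d=32 new=(14,19) → add node 3 parent=2 cost=18
9. q=(22,12) nearest=3 d=8 new=(20,13) → add node 4 parent=3 cost=24
10. q=(34,13) nearest=4 d=14 new=(26,13) → add node 5 parent=4 cost=30
11. q=(22,18) nearest=4 d=5 new=(22,18) → blocked by [17,25]×[18,26], reject
12. q=(35,18) nearest=5 d=9 new=(32,18) → add node 6 parent=5 cost=36
13. q=(3,28) nearest=3 d=11 new=(8,25) → add node 7 parent=3 cost=24
14. q=(33,42) nearest=3 d=23 new=(20,25) → blocked by [17,25]×[18,26], reject
15. q=(29,5) nearest=5 d=8 new=(29,7) → add node 8 parent=5 cost=36
16. q=(2,7) nearest=1 d=3 new=(2,7) → add node 9 parent=1 cost=9
17. q=(31,20) nearest=6 d=2 new=(31,20) → add node 10 parent=6 cost=38
18. q=(13,24) nearest=3 d=5 new=(13,24) → add node 11 parent=3 cost=23
19. q=(10,19) nearest=3 d=4 new=(10,19) → add node 12 parent=3 cost=22
20. q=(16,28) nearest=11 d=4 new=(16,28) → add node 13 parent=11 cost=27
21. q=(39,30) nearest=10 d=10 new=(37,26) → add node 14 parent=10 cost=44
22. q=(9,44) nearest=13 d=16 new=(10,34) → blocked by [9,12]×[30,36], reject
23. q=(3,25) nearest=7 d=5 new=(3,25) → add node 15 parent=7 cost=29

Node count: 16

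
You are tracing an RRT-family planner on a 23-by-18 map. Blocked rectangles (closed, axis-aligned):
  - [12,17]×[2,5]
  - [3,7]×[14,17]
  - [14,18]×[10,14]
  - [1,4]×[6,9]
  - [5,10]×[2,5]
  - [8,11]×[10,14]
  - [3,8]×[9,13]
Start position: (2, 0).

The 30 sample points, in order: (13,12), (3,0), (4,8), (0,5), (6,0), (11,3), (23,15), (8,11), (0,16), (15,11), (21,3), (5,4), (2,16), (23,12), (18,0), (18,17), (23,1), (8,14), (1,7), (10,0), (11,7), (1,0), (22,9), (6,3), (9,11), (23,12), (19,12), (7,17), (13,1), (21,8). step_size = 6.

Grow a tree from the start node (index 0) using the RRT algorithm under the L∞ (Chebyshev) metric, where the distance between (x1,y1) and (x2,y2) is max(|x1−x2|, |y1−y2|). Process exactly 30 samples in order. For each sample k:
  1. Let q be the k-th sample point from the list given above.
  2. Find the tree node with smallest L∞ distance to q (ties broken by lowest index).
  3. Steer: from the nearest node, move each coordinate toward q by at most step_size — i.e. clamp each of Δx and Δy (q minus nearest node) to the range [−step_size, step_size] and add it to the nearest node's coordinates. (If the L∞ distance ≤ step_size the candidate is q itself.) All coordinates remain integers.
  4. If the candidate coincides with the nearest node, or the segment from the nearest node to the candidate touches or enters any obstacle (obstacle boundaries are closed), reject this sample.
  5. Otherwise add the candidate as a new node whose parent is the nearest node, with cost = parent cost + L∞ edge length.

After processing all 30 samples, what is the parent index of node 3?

Parent of node 3: 1

1. q=(13,12) nearest=0 d=12 new=(8,6) → blocked by [5,10]×[2,5], reject
2. q=(3,0) nearest=0 d=1 new=(3,0) → add node 1 parent=0 cost=1
3. q=(4,8) nearest=0 d=8 new=(4,6) → blocked by [1,4]×[6,9], reject
4. q=(0,5) nearest=0 d=5 new=(0,5) → add node 2 parent=0 cost=5
5. q=(6,0) nearest=1 d=3 new=(6,0) → add node 3 parent=1 cost=4
6. q=(11,3) nearest=3 d=5 new=(11,3) → blocked by [5,10]×[2,5], reject
7. q=(23,15) nearest=3 d=17 new=(12,6) → blocked by [5,10]×[2,5], reject
8. q=(8,11) nearest=2 d=8 new=(6,11) → blocked by [1,4]×[6,9], reject
9. q=(0,16) nearest=2 d=11 new=(0,11) → add node 4 parent=2 cost=11
10. q=(15,11) nearest=3 d=11 new=(12,6) → blocked by [5,10]×[2,5], reject
11. q=(21,3) nearest=3 d=15 new=(12,3) → blocked by [12,17]×[2,5], reject
12. q=(5,4) nearest=0 d=4 new=(5,4) → blocked by [5,10]×[2,5], reject
13. q=(2,16) nearest=4 d=5 new=(2,16) → add node 5 parent=4 cost=16
14. q=(23,12) nearest=3 d=17 new=(12,6) → blocked by [5,10]×[2,5], reject
15. q=(18,0) nearest=3 d=12 new=(12,0) → add node 6 parent=3 cost=10
16. q=(18,17) nearest=5 d=16 new=(8,17) → blocked by [3,7]×[14,17], reject
17. q=(23,1) nearest=6 d=11 new=(18,1) → add node 7 parent=6 cost=16
18. q=(8,14) nearest=5 d=6 new=(8,14) → blocked by [3,7]×[14,17], reject
19. q=(1,7) nearest=2 d=2 new=(1,7) → blocked by [1,4]×[6,9], reject
20. q=(10,0) nearest=6 d=2 new=(10,0) → add node 8 parent=6 cost=12
21. q=(11,7) nearest=3 d=7 new=(11,6) → blocked by [5,10]×[2,5], reject
22. q=(1,0) nearest=0 d=1 new=(1,0) → add node 9 parent=0 cost=1
23. q=(22,9) nearest=7 d=8 new=(22,7) → add node 10 parent=7 cost=22
24. q=(6,3) nearest=1 d=3 new=(6,3) → blocked by [5,10]×[2,5], reject
25. q=(9,11) nearest=5 d=7 new=(8,11) → blocked by [3,7]×[14,17], reject
26. q=(23,12) nearest=10 d=5 new=(23,12) → add node 11 parent=10 cost=27
27. q=(19,12) nearest=11 d=4 new=(19,12) → add node 12 parent=11 cost=31
28. q=(7,17) nearest=5 d=5 new=(7,17) → blocked by [3,7]×[14,17], reject
29. q=(13,1) nearest=6 d=1 new=(13,1) → add node 13 parent=6 cost=11
30. q=(21,8) nearest=10 d=1 new=(21,8) → add node 14 parent=10 cost=23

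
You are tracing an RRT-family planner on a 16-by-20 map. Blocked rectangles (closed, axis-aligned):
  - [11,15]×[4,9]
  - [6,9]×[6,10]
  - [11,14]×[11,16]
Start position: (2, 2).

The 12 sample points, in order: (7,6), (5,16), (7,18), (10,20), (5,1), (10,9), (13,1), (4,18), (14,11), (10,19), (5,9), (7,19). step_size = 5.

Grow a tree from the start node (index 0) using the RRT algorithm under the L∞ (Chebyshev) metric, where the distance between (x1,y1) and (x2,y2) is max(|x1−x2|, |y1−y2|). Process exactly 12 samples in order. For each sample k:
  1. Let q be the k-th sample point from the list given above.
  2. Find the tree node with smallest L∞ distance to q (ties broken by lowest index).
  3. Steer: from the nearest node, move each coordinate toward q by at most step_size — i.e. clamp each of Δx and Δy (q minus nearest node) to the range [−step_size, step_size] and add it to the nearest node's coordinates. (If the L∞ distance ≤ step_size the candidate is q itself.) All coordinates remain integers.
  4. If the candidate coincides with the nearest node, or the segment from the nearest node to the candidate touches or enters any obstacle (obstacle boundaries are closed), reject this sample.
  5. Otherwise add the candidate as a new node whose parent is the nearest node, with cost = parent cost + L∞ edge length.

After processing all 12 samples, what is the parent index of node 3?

Parent of node 3: 1

1. q=(7,6) nearest=0 d=5 new=(7,6) → blocked by [6,9]×[6,10], reject
2. q=(5,16) nearest=0 d=14 new=(5,7) → add node 1 parent=0 cost=5
3. q=(7,18) nearest=1 d=11 new=(7,12) → blocked by [6,9]×[6,10], reject
4. q=(10,20) nearest=1 d=13 new=(10,12) → blocked by [6,9]×[6,10], reject
5. q=(5,1) nearest=0 d=3 new=(5,1) → add node 2 parent=0 cost=3
6. q=(10,9) nearest=1 d=5 new=(10,9) → blocked by [6,9]×[6,10], reject
7. q=(13,1) nearest=1 d=8 new=(10,2) → blocked by [6,9]×[6,10], reject
8. q=(4,18) nearest=1 d=11 new=(4,12) → add node 3 parent=1 cost=10
9. q=(14,11) nearest=1 d=9 new=(10,11) → blocked by [6,9]×[6,10], reject
10. q=(10,19) nearest=3 d=7 new=(9,17) → add node 4 parent=3 cost=15
11. q=(5,9) nearest=1 d=2 new=(5,9) → add node 5 parent=1 cost=7
12. q=(7,19) nearest=4 d=2 new=(7,19) → add node 6 parent=4 cost=17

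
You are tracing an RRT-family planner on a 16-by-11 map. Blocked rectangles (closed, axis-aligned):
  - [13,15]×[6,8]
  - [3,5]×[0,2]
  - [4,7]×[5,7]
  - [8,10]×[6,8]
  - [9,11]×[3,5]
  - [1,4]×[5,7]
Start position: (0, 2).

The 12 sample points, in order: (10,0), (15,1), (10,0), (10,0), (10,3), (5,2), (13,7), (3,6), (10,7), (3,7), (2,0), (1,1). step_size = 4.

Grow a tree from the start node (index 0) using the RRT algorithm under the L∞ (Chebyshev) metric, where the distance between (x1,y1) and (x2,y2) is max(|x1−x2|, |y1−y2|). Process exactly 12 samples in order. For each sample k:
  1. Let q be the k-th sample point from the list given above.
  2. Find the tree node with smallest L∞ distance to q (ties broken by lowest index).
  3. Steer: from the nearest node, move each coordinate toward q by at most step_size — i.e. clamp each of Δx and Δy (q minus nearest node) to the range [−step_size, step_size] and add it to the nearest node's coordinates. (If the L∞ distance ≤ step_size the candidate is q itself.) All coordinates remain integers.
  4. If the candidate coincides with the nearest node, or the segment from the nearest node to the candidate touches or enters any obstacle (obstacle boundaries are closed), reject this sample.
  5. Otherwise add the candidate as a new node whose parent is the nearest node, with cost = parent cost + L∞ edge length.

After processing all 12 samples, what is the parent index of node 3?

1. q=(10,0) nearest=0 d=10 new=(4,0) → blocked by [3,5]×[0,2], reject
2. q=(15,1) nearest=0 d=15 new=(4,1) → blocked by [3,5]×[0,2], reject
3. q=(10,0) nearest=0 d=10 new=(4,0) → blocked by [3,5]×[0,2], reject
4. q=(10,0) nearest=0 d=10 new=(4,0) → blocked by [3,5]×[0,2], reject
5. q=(10,3) nearest=0 d=10 new=(4,3) → add node 1 parent=0 cost=4
6. q=(5,2) nearest=1 d=1 new=(5,2) → blocked by [3,5]×[0,2], reject
7. q=(13,7) nearest=1 d=9 new=(8,7) → blocked by [4,7]×[5,7], reject
8. q=(3,6) nearest=1 d=3 new=(3,6) → blocked by [1,4]×[5,7], reject
9. q=(10,7) nearest=1 d=6 new=(8,7) → blocked by [4,7]×[5,7], reject
10. q=(3,7) nearest=1 d=4 new=(3,7) → blocked by [1,4]×[5,7], reject
11. q=(2,0) nearest=0 d=2 new=(2,0) → add node 2 parent=0 cost=2
12. q=(1,1) nearest=0 d=1 new=(1,1) → add node 3 parent=0 cost=1

Parent of node 3: 0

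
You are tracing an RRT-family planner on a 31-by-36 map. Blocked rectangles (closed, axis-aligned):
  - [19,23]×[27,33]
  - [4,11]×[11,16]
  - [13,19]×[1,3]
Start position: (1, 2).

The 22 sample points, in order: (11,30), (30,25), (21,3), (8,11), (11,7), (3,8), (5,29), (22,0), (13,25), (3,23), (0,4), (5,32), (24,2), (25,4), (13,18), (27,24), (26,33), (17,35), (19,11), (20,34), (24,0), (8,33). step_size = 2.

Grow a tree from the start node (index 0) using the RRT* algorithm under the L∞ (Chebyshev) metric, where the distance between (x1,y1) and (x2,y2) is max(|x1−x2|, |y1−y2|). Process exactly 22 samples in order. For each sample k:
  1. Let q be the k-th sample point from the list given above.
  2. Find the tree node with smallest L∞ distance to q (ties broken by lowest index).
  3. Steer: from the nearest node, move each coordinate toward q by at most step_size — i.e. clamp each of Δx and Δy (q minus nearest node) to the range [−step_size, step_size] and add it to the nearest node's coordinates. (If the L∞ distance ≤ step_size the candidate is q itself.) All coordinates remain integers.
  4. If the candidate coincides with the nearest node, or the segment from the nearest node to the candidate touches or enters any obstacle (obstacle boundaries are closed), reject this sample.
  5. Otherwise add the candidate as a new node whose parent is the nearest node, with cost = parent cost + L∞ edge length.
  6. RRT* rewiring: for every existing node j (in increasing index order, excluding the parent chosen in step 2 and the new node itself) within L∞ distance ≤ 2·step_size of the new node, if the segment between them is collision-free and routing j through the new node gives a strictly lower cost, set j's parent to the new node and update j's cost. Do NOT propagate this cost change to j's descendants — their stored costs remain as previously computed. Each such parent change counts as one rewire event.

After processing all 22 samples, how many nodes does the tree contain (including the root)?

Node count: 14

1. q=(11,30) nearest=0 d=28 new=(3,4) → add node 1 parent=0 cost=2
2. q=(30,25) nearest=1 d=27 new=(5,6) → add node 2 parent=1 cost=4
3. q=(21,3) nearest=2 d=16 new=(7,4) → add node 3 parent=2 cost=6
4. q=(8,11) nearest=2 d=5 new=(7,8) → add node 4 parent=2 cost=6
5. q=(11,7) nearest=3 d=4 new=(9,6) → add node 5 parent=3 cost=8
6. q=(3,8) nearest=2 d=2 new=(3,8) → add node 6 parent=2 cost=6
7. q=(5,29) nearest=4 d=21 new=(5,10) → add node 7 parent=4 cost=8
8. q=(22,0) nearest=5 d=13 new=(11,4) → add node 8 parent=5 cost=10
9. q=(13,25) nearest=7 d=15 new=(7,12) → blocked by [4,11]×[11,16], reject
10. q=(3,23) nearest=7 d=13 new=(3,12) → blocked by [4,11]×[11,16], reject
11. q=(0,4) nearest=0 d=2 new=(0,4) → add node 9 parent=0 cost=2
12. q=(5,32) nearest=7 d=22 new=(5,12) → blocked by [4,11]×[11,16], reject
13. q=(24,2) nearest=8 d=13 new=(13,2) → blocked by [13,19]×[1,3], reject
14. q=(25,4) nearest=8 d=14 new=(13,4) → add node 10 parent=8 cost=12
15. q=(13,18) nearest=7 d=8 new=(7,12) → blocked by [4,11]×[11,16], reject
16. q=(27,24) nearest=5 d=18 new=(11,8) → add node 11 parent=5 cost=10
17. q=(26,33) nearest=7 d=23 new=(7,12) → blocked by [4,11]×[11,16], reject
18. q=(17,35) nearest=7 d=25 new=(7,12) → blocked by [4,11]×[11,16], reject
19. q=(19,11) nearest=10 d=7 new=(15,6) → add node 12 parent=10 cost=14
20. q=(20,34) nearest=7 d=24 new=(7,12) → blocked by [4,11]×[11,16], reject
21. q=(24,0) nearest=12 d=9 new=(17,4) → add node 13 parent=12 cost=16
22. q=(8,33) nearest=7 d=23 new=(7,12) → blocked by [4,11]×[11,16], reject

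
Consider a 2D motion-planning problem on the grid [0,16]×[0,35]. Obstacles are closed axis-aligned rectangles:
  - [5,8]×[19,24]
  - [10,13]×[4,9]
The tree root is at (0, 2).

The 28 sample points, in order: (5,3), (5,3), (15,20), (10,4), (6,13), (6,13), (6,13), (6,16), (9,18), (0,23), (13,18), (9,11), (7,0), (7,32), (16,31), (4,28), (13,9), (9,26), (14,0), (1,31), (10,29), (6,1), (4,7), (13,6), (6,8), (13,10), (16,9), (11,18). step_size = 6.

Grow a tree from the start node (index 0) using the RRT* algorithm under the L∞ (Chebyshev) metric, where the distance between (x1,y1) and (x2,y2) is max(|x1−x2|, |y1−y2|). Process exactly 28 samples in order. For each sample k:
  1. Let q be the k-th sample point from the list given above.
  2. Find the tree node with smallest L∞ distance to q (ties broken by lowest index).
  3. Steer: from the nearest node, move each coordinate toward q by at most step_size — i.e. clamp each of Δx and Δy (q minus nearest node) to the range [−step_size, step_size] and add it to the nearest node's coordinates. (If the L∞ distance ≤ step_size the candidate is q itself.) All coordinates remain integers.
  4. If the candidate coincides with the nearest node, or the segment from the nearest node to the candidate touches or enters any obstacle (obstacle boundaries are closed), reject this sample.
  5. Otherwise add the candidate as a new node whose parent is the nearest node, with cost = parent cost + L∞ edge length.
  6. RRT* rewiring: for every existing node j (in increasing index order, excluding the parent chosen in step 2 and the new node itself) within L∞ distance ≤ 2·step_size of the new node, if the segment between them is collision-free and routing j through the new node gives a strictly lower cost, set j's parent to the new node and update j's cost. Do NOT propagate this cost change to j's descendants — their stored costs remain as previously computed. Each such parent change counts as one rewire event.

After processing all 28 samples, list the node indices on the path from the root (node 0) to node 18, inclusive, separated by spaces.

Path: 0 1 2 18

1. q=(5,3) nearest=0 d=5 new=(5,3) → add node 1 parent=0 cost=5
2. q=(5,3) nearest=1 d=0 → coincident, reject
3. q=(15,20) nearest=1 d=17 new=(11,9) → blocked by [10,13]×[4,9], reject
4. q=(10,4) nearest=1 d=5 new=(10,4) → blocked by [10,13]×[4,9], reject
5. q=(6,13) nearest=1 d=10 new=(6,9) → add node 2 parent=1 cost=11
6. q=(6,13) nearest=2 d=4 new=(6,13) → add node 3 parent=2 cost=15
7. q=(6,13) nearest=3 d=0 → coincident, reject
8. q=(6,16) nearest=3 d=3 new=(6,16) → add node 4 parent=3 cost=18
9. q=(9,18) nearest=4 d=3 new=(9,18) → add node 5 parent=4 cost=21
10. q=(0,23) nearest=4 d=7 new=(0,22) → add node 6 parent=4 cost=24
11. q=(13,18) nearest=5 d=4 new=(13,18) → add node 7 parent=5 cost=25
12. q=(9,11) nearest=2 d=3 new=(9,11) → add node 8 parent=2 cost=14; rewire 7→8 (21<25)
13. q=(7,0) nearest=1 d=3 new=(7,0) → add node 9 parent=1 cost=8
14. q=(7,32) nearest=6 d=10 new=(6,28) → add node 10 parent=6 cost=30
15. q=(16,31) nearest=10 d=10 new=(12,31) → add node 11 parent=10 cost=36
16. q=(4,28) nearest=10 d=2 new=(4,28) → add node 12 parent=10 cost=32
17. q=(13,9) nearest=8 d=4 new=(13,9) → blocked by [10,13]×[4,9], reject
18. q=(9,26) nearest=10 d=3 new=(9,26) → add node 13 parent=10 cost=33
19. q=(14,0) nearest=9 d=7 new=(13,0) → add node 14 parent=9 cost=14
20. q=(1,31) nearest=12 d=3 new=(1,31) → add node 15 parent=12 cost=35
21. q=(10,29) nearest=11 d=2 new=(10,29) → add node 16 parent=11 cost=38
22. q=(6,1) nearest=9 d=1 new=(6,1) → add node 17 parent=9 cost=9
23. q=(4,7) nearest=2 d=2 new=(4,7) → add node 18 parent=2 cost=13
24. q=(13,6) nearest=8 d=5 new=(13,6) → blocked by [10,13]×[4,9], reject
25. q=(6,8) nearest=2 d=1 new=(6,8) → add node 19 parent=2 cost=12
26. q=(13,10) nearest=8 d=4 new=(13,10) → add node 20 parent=8 cost=18
27. q=(16,9) nearest=20 d=3 new=(16,9) → add node 21 parent=20 cost=21
28. q=(11,18) nearest=5 d=2 new=(11,18) → add node 22 parent=5 cost=23; rewire 13→22 (31<33); rewire 16→22 (34<38)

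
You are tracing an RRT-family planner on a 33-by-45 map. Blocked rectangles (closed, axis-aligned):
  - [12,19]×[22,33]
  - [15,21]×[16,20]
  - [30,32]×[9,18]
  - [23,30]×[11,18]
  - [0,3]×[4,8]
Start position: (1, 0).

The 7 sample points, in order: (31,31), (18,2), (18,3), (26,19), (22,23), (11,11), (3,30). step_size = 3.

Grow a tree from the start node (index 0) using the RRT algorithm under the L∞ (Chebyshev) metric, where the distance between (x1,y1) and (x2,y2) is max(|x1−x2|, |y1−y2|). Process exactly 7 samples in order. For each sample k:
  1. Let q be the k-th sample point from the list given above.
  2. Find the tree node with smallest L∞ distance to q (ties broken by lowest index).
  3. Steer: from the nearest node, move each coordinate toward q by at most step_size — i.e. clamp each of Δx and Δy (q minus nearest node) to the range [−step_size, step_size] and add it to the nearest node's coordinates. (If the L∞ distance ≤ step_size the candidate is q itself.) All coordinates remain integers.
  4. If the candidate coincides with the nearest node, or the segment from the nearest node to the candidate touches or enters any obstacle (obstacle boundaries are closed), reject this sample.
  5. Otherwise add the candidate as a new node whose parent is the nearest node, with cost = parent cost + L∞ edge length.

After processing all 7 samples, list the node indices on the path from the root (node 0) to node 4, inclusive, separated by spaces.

1. q=(31,31) nearest=0 d=31 new=(4,3) → add node 1 parent=0 cost=3
2. q=(18,2) nearest=1 d=14 new=(7,2) → add node 2 parent=1 cost=6
3. q=(18,3) nearest=2 d=11 new=(10,3) → add node 3 parent=2 cost=9
4. q=(26,19) nearest=3 d=16 new=(13,6) → add node 4 parent=3 cost=12
5. q=(22,23) nearest=4 d=17 new=(16,9) → add node 5 parent=4 cost=15
6. q=(11,11) nearest=4 d=5 new=(11,9) → add node 6 parent=4 cost=15
7. q=(3,30) nearest=5 d=21 new=(13,12) → add node 7 parent=5 cost=18

Path: 0 1 2 3 4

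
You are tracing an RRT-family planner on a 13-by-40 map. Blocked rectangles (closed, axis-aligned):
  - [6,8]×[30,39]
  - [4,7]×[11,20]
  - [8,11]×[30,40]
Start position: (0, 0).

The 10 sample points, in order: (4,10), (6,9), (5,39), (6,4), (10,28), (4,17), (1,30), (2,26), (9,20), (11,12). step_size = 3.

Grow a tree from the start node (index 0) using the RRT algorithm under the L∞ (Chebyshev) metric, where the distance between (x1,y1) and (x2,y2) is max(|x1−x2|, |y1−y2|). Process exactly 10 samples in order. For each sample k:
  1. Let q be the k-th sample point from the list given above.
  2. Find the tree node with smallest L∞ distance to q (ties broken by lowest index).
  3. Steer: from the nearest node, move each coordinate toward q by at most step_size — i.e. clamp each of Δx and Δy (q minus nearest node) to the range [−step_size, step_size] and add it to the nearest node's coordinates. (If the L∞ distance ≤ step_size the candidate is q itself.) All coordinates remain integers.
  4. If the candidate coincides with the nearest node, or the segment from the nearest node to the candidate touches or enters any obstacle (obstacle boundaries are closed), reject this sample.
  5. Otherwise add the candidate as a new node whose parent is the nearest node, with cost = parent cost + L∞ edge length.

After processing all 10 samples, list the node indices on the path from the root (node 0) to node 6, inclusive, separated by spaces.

Path: 0 1 2 3 5 6

1. q=(4,10) nearest=0 d=10 new=(3,3) → add node 1 parent=0 cost=3
2. q=(6,9) nearest=1 d=6 new=(6,6) → add node 2 parent=1 cost=6
3. q=(5,39) nearest=2 d=33 new=(5,9) → add node 3 parent=2 cost=9
4. q=(6,4) nearest=2 d=2 new=(6,4) → add node 4 parent=2 cost=8
5. q=(10,28) nearest=3 d=19 new=(8,12) → blocked by [4,7]×[11,20], reject
6. q=(4,17) nearest=3 d=8 new=(4,12) → blocked by [4,7]×[11,20], reject
7. q=(1,30) nearest=3 d=21 new=(2,12) → add node 5 parent=3 cost=12
8. q=(2,26) nearest=5 d=14 new=(2,15) → add node 6 parent=5 cost=15
9. q=(9,20) nearest=6 d=7 new=(5,18) → blocked by [4,7]×[11,20], reject
10. q=(11,12) nearest=2 d=6 new=(9,9) → add node 7 parent=2 cost=9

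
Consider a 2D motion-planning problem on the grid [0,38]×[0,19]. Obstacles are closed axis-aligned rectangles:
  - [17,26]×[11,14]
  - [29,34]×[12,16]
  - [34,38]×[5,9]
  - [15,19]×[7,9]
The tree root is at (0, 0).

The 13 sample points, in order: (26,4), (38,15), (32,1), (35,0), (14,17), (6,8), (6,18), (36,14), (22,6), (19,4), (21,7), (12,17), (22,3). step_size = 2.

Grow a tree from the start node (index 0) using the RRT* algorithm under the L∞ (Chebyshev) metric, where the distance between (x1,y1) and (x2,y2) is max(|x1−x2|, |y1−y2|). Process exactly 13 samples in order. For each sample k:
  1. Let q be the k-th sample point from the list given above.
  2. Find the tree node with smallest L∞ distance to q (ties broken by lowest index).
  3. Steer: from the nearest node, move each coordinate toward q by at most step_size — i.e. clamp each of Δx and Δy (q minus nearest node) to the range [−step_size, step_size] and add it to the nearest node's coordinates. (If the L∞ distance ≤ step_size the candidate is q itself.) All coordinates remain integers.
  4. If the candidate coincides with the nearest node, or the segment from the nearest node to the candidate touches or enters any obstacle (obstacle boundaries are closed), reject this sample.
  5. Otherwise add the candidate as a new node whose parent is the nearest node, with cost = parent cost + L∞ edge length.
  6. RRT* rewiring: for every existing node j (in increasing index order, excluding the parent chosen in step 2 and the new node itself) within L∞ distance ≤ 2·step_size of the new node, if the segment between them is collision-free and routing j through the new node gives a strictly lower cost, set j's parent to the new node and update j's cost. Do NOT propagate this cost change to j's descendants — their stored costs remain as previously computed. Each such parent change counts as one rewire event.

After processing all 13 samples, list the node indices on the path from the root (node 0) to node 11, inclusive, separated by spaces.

Path: 0 1 2 3 4 8 9 10 11

1. q=(26,4) nearest=0 d=26 new=(2,2) → add node 1 parent=0 cost=2
2. q=(38,15) nearest=1 d=36 new=(4,4) → add node 2 parent=1 cost=4
3. q=(32,1) nearest=2 d=28 new=(6,2) → add node 3 parent=2 cost=6
4. q=(35,0) nearest=3 d=29 new=(8,0) → add node 4 parent=3 cost=8
5. q=(14,17) nearest=2 d=13 new=(6,6) → add node 5 parent=2 cost=6
6. q=(6,8) nearest=5 d=2 new=(6,8) → add node 6 parent=5 cost=8
7. q=(6,18) nearest=6 d=10 new=(6,10) → add node 7 parent=6 cost=10
8. q=(36,14) nearest=4 d=28 new=(10,2) → add node 8 parent=4 cost=10
9. q=(22,6) nearest=8 d=12 new=(12,4) → add node 9 parent=8 cost=12
10. q=(19,4) nearest=9 d=7 new=(14,4) → add node 10 parent=9 cost=14
11. q=(21,7) nearest=10 d=7 new=(16,6) → add node 11 parent=10 cost=16
12. q=(12,17) nearest=7 d=7 new=(8,12) → add node 12 parent=7 cost=12
13. q=(22,3) nearest=11 d=6 new=(18,4) → add node 13 parent=11 cost=18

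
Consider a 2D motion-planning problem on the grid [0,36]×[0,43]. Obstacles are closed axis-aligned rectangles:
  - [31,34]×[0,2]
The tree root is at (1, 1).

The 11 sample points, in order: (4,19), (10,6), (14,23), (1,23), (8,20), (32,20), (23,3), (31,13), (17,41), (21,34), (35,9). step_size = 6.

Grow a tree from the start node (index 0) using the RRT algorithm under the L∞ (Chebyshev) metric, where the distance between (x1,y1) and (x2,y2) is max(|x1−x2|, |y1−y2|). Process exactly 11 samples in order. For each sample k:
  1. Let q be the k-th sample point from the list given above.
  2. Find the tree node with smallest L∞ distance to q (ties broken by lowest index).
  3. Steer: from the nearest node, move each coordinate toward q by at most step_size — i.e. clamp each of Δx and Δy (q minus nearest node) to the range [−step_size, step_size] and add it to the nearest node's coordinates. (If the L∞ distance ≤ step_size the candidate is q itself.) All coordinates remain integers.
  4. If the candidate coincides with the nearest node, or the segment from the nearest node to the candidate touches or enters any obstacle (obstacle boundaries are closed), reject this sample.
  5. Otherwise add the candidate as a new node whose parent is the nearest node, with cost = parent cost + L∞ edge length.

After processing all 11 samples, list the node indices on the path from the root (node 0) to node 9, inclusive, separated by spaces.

1. q=(4,19) nearest=0 d=18 new=(4,7) → add node 1 parent=0 cost=6
2. q=(10,6) nearest=1 d=6 new=(10,6) → add node 2 parent=1 cost=12
3. q=(14,23) nearest=1 d=16 new=(10,13) → add node 3 parent=1 cost=12
4. q=(1,23) nearest=3 d=10 new=(4,19) → add node 4 parent=3 cost=18
5. q=(8,20) nearest=4 d=4 new=(8,20) → add node 5 parent=4 cost=22
6. q=(32,20) nearest=2 d=22 new=(16,12) → add node 6 parent=2 cost=18
7. q=(23,3) nearest=6 d=9 new=(22,6) → add node 7 parent=6 cost=24
8. q=(31,13) nearest=7 d=9 new=(28,12) → add node 8 parent=7 cost=30
9. q=(17,41) nearest=5 d=21 new=(14,26) → add node 9 parent=5 cost=28
10. q=(21,34) nearest=9 d=8 new=(20,32) → add node 10 parent=9 cost=34
11. q=(35,9) nearest=8 d=7 new=(34,9) → add node 11 parent=8 cost=36

Path: 0 1 3 4 5 9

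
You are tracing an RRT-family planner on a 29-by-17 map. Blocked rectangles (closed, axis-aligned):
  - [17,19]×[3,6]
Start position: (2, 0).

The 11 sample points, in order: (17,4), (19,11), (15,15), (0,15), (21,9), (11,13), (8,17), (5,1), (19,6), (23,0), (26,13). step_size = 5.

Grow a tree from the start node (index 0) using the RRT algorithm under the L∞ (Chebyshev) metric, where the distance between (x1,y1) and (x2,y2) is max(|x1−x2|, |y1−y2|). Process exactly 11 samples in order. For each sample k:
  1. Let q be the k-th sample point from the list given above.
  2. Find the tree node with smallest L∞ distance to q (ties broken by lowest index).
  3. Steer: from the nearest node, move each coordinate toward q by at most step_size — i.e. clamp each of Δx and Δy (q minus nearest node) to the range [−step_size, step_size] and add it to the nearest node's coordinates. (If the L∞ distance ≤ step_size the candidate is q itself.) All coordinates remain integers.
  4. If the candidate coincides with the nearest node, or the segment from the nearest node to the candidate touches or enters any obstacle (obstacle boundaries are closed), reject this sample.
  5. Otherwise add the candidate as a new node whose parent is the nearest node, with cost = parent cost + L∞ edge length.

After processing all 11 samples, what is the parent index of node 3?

Parent of node 3: 2

1. q=(17,4) nearest=0 d=15 new=(7,4) → add node 1 parent=0 cost=5
2. q=(19,11) nearest=1 d=12 new=(12,9) → add node 2 parent=1 cost=10
3. q=(15,15) nearest=2 d=6 new=(15,14) → add node 3 parent=2 cost=15
4. q=(0,15) nearest=1 d=11 new=(2,9) → add node 4 parent=1 cost=10
5. q=(21,9) nearest=3 d=6 new=(20,9) → add node 5 parent=3 cost=20
6. q=(11,13) nearest=2 d=4 new=(11,13) → add node 6 parent=2 cost=14
7. q=(8,17) nearest=6 d=4 new=(8,17) → add node 7 parent=6 cost=18
8. q=(5,1) nearest=0 d=3 new=(5,1) → add node 8 parent=0 cost=3
9. q=(19,6) nearest=5 d=3 new=(19,6) → blocked by [17,19]×[3,6], reject
10. q=(23,0) nearest=5 d=9 new=(23,4) → add node 9 parent=5 cost=25
11. q=(26,13) nearest=5 d=6 new=(25,13) → add node 10 parent=5 cost=25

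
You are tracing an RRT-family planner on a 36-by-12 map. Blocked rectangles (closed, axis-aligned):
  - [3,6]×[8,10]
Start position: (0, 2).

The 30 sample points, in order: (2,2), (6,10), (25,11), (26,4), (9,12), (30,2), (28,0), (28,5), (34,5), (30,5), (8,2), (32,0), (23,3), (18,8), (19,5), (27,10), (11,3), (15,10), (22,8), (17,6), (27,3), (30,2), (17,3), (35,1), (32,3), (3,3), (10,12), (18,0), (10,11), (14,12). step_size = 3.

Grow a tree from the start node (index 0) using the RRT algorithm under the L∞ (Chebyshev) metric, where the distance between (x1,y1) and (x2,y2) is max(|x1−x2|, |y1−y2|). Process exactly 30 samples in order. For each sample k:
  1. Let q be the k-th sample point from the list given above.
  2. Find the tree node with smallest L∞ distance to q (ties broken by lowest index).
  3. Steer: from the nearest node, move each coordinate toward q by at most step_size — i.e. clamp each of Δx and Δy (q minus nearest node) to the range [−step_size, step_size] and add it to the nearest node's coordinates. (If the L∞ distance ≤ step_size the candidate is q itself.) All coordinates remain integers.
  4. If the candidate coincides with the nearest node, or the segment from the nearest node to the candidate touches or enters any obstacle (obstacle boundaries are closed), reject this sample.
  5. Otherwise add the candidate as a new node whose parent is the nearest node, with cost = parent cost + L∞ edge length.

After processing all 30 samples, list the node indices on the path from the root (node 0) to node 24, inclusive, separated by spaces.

1. q=(2,2) nearest=0 d=2 new=(2,2) → add node 1 parent=0 cost=2
2. q=(6,10) nearest=0 d=8 new=(3,5) → add node 2 parent=0 cost=3
3. q=(25,11) nearest=2 d=22 new=(6,8) → blocked by [3,6]×[8,10], reject
4. q=(26,4) nearest=2 d=23 new=(6,4) → add node 3 parent=2 cost=6
5. q=(9,12) nearest=2 d=7 new=(6,8) → blocked by [3,6]×[8,10], reject
6. q=(30,2) nearest=3 d=24 new=(9,2) → add node 4 parent=3 cost=9
7. q=(28,0) nearest=4 d=19 new=(12,0) → add node 5 parent=4 cost=12
8. q=(28,5) nearest=5 d=16 new=(15,3) → add node 6 parent=5 cost=15
9. q=(34,5) nearest=6 d=19 new=(18,5) → add node 7 parent=6 cost=18
10. q=(30,5) nearest=7 d=12 new=(21,5) → add node 8 parent=7 cost=21
11. q=(8,2) nearest=4 d=1 new=(8,2) → add node 9 parent=4 cost=10
12. q=(32,0) nearest=8 d=11 new=(24,2) → add node 10 parent=8 cost=24
13. q=(23,3) nearest=10 d=1 new=(23,3) → add node 11 parent=10 cost=25
14. q=(18,8) nearest=7 d=3 new=(18,8) → add node 12 parent=7 cost=21
15. q=(19,5) nearest=7 d=1 new=(19,5) → add node 13 parent=7 cost=19
16. q=(27,10) nearest=8 d=6 new=(24,8) → add node 14 parent=8 cost=24
17. q=(11,3) nearest=4 d=2 new=(11,3) → add node 15 parent=4 cost=11
18. q=(15,10) nearest=12 d=3 new=(15,10) → add node 16 parent=12 cost=24
19. q=(22,8) nearest=14 d=2 new=(22,8) → add node 17 parent=14 cost=26
20. q=(17,6) nearest=7 d=1 new=(17,6) → add node 18 parent=7 cost=19
21. q=(27,3) nearest=10 d=3 new=(27,3) → add node 19 parent=10 cost=27
22. q=(30,2) nearest=19 d=3 new=(30,2) → add node 20 parent=19 cost=30
23. q=(17,3) nearest=6 d=2 new=(17,3) → add node 21 parent=6 cost=17
24. q=(35,1) nearest=20 d=5 new=(33,1) → add node 22 parent=20 cost=33
25. q=(32,3) nearest=20 d=2 new=(32,3) → add node 23 parent=20 cost=32
26. q=(3,3) nearest=1 d=1 new=(3,3) → add node 24 parent=1 cost=3
27. q=(10,12) nearest=16 d=5 new=(12,12) → add node 25 parent=16 cost=27
28. q=(18,0) nearest=6 d=3 new=(18,0) → add node 26 parent=6 cost=18
29. q=(10,11) nearest=25 d=2 new=(10,11) → add node 27 parent=25 cost=29
30. q=(14,12) nearest=16 d=2 new=(14,12) → add node 28 parent=16 cost=26

Path: 0 1 24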